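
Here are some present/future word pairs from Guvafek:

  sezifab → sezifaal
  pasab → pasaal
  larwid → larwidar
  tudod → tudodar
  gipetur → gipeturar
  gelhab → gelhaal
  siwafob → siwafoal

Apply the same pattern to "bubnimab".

bubnimaal

siwafob and tudod both have last vowel 'o' yet inflect differently (siwafoal, tudodar), so the last vowel is not what conditions the rule; the final letter is.
"bubnimab" ends in -b. The stems ending in -b (gelhab → gelhaal, pasab → pasaal, siwafob → siwafoal) drop the final letter and add -al.
The other pattern: stems ending in -d or -r add -ar.
So bubnimab → bubnimaal.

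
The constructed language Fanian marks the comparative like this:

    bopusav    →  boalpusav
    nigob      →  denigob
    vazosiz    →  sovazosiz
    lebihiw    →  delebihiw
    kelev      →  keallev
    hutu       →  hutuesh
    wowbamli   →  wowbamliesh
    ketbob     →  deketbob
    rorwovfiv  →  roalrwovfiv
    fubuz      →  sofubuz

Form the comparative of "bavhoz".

rorwovfiv and vazosiz both have last vowel 'i' yet inflect differently (roalrwovfiv, sovazosiz), so the last vowel is not what conditions the rule; the final letter is.
"bavhoz" ends in -z. The stems ending in -z (fubuz → sofubuz, vazosiz → sovazosiz) add the prefix so-.
The other patterns: stems ending in -v insert -al- after the first vowel; stems ending in -b or -w add the prefix de-; stems ending in -i or -u add -esh.
So bavhoz → sobavhoz.

sobavhoz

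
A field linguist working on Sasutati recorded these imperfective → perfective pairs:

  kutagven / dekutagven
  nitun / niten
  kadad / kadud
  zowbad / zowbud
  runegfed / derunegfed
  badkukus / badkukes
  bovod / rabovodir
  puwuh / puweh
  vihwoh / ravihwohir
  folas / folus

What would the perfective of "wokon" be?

"wokon" has last vowel 'o'. The stems whose last vowel is 'o' (bovod → rabovodir, vihwoh → ravihwohir) add ra- … -ir around the stem.
So wokon → rawokonir.

rawokonir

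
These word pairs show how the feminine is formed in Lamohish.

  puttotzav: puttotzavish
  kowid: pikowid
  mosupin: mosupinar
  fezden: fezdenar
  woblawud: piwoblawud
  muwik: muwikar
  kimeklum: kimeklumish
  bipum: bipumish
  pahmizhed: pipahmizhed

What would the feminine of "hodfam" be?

hodfamish

woblawud and bipum both have last vowel 'u' yet inflect differently (piwoblawud, bipumish), so the last vowel is not what conditions the rule; the final letter is.
"hodfam" ends in -m. The stems ending in -m (bipum → bipumish, kimeklum → kimeklumish) add -ish.
The other patterns: stems ending in -d add the prefix pi-; stems ending in -k or -n add -ar.
So hodfam → hodfamish.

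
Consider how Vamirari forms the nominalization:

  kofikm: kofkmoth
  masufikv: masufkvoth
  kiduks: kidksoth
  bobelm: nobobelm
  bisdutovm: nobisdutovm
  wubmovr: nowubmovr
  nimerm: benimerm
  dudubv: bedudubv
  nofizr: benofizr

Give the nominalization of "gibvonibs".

begibvonibs

"gibvonibs" has second-to-last letter 'b'. The one such stem in the data (dudubv → bedudubv) adds the prefix be-, so the same rule applies.
The other patterns: stems whose second-to-last letter is 'k' delete the last vowel and add -oth; stems whose second-to-last letter is 'l' or 'v' add the prefix no-.
So gibvonibs → begibvonibs.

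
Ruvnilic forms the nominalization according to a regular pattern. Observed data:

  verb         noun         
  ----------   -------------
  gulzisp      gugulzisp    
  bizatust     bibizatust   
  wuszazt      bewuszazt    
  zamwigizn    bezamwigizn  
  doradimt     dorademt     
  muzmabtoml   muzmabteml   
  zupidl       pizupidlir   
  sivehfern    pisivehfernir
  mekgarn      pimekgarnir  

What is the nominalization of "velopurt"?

pivelopurtir

"velopurt" has second-to-last letter 'r'. The stems whose second-to-last letter is 'r' (sivehfern → pisivehfernir, mekgarn → pimekgarnir) add pi- … -ir around the stem.
So velopurt → pivelopurtir.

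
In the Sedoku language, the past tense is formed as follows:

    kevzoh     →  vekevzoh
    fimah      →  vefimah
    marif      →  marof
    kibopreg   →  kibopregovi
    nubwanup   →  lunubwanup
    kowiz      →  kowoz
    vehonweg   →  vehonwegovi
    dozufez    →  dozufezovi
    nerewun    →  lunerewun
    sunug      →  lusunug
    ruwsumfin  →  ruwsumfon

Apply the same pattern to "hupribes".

hupribesovi

"hupribes" has last vowel 'e'. The stems whose last vowel is 'e' (vehonweg → vehonwegovi, dozufez → dozufezovi, kibopreg → kibopregovi) add -ovi.
So hupribes → hupribesovi.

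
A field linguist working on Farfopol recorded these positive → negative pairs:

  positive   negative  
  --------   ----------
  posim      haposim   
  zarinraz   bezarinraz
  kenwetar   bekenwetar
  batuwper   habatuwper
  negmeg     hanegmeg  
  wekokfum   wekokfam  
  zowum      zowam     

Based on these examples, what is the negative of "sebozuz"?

kenwetar and batuwper both end in -r yet inflect differently (bekenwetar, habatuwper), so the final letter is not what conditions the rule; the last vowel is.
"sebozuz" has last vowel 'u'. The stems whose last vowel is 'u' (zowum → zowam, wekokfum → wekokfam) change the last vowel to 'a'.
So sebozuz → sebozaz.

sebozaz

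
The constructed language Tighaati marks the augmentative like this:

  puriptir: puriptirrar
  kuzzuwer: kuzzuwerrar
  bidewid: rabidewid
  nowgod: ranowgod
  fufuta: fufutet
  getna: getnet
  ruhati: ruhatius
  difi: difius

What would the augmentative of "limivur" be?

limivurrar

puriptir and bidewid both have last vowel 'i' yet inflect differently (puriptirrar, rabidewid), so the last vowel is not what conditions the rule; the final letter is.
"limivur" ends in -r. The stems ending in -r (puriptir → puriptirrar, kuzzuwer → kuzzuwerrar) double the final consonant and add -ar.
The other patterns: stems ending in -d add the prefix ra-; stems ending in -a drop the final letter and add -et; stems ending in -i add -us.
So limivur → limivurrar.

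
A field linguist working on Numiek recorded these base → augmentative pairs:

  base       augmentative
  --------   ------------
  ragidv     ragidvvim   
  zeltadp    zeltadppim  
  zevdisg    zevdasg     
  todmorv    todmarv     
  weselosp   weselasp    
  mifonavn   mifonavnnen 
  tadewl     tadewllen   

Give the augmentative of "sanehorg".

ragidv and todmorv both end in -v yet inflect differently (ragidvvim, todmarv), so the final letter is not what conditions the rule; the second-to-last letter is.
"sanehorg" has second-to-last letter 'r'. The one such stem in the data (todmorv → todmarv) changes the last vowel to 'a' (as do zevdisg, weselosp), so the same rule applies.
So sanehorg → saneharg.

saneharg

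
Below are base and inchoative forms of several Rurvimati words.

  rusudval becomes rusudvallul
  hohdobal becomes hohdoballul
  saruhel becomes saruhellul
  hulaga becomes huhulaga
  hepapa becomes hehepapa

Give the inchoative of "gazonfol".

rusudval and hulaga both have last vowel 'a' yet inflect differently (rusudvallul, huhulaga), so the last vowel is not what conditions the rule; the final letter is.
"gazonfol" ends in -l. The stems ending in -l (rusudval → rusudvallul, hohdobal → hohdoballul, saruhel → saruhellul) double the final consonant and add -ul.
So gazonfol → gazonfollul.

gazonfollul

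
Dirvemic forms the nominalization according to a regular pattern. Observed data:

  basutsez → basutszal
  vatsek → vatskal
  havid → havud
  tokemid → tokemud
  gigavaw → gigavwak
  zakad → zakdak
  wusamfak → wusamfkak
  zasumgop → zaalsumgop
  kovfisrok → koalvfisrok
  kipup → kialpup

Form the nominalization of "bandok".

havid and zakad both end in -d yet inflect differently (havud, zakdak), so the final letter is not what conditions the rule; the last vowel is.
"bandok" has last vowel 'o'. The stems whose last vowel is 'o' (zasumgop → zaalsumgop, kovfisrok → koalvfisrok) insert -al- after the first vowel.
So bandok → baalndok.

baalndok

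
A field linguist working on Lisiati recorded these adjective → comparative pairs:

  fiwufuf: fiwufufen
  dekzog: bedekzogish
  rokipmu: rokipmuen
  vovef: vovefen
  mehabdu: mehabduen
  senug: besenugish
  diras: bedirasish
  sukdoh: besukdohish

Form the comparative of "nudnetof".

fiwufuf and senug both have last vowel 'u' yet inflect differently (fiwufufen, besenugish), so the last vowel is not what conditions the rule; the final letter is.
"nudnetof" ends in -f. The stems ending in -f (fiwufuf → fiwufufen, vovef → vovefen) add -en.
The other pattern: stems ending in -g, -h or -s add be- … -ish around the stem.
So nudnetof → nudnetofen.

nudnetofen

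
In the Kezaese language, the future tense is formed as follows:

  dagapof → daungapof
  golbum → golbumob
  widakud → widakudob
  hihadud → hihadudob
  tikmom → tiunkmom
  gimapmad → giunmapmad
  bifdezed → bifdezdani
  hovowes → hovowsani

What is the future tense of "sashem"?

bifdezed and hihadud both end in -d yet inflect differently (bifdezdani, hihadudob), so the final letter is not what conditions the rule; the last vowel is.
"sashem" has last vowel 'e'. The stems whose last vowel is 'e' (hovowes → hovowsani, bifdezed → bifdezdani) delete the last vowel and add -ani.
The other patterns: stems whose last vowel is 'u' add -ob; stems whose last vowel is 'a' or 'o' insert -un- after the first vowel.
So sashem → sashmani.

sashmani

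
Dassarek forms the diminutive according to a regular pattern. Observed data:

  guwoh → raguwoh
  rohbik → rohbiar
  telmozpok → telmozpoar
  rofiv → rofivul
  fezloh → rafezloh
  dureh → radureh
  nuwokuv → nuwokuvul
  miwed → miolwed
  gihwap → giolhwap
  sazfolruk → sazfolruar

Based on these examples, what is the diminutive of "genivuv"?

"genivuv" ends in -v. The stems ending in -v (rofiv → rofivul, nuwokuv → nuwokuvul) add -ul.
The other patterns: stems ending in -h add the prefix ra-; stems ending in -k drop the final letter and add -ar; stems ending in -d or -p insert -ol- after the first vowel.
So genivuv → genivuvul.

genivuvul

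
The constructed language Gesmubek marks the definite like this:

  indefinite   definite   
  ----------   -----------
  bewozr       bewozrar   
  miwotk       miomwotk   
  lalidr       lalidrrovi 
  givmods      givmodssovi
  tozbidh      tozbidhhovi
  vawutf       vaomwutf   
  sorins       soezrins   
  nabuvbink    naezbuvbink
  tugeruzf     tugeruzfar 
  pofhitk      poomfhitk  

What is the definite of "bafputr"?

baomfputr

sorins and givmods both end in -s yet inflect differently (soezrins, givmodssovi), so the final letter is not what conditions the rule; the second-to-last letter is.
"bafputr" has second-to-last letter 't'. The stems whose second-to-last letter is 't' (vawutf → vaomwutf, pofhitk → poomfhitk, miwotk → miomwotk) insert -om- after the first vowel.
The other patterns: stems whose second-to-last letter is 'n' insert -ez- after the first vowel; stems whose second-to-last letter is 'd' double the final consonant and add -ovi; stems whose second-to-last letter is 'z' add -ar.
So bafputr → baomfputr.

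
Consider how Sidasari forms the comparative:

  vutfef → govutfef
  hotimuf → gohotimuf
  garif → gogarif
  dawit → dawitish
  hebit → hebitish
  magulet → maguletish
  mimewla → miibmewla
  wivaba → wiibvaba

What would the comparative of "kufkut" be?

kufkutish

garif and dawit both have last vowel 'i' yet inflect differently (gogarif, dawitish), so the last vowel is not what conditions the rule; the final letter is.
"kufkut" ends in -t. The stems ending in -t (dawit → dawitish, hebit → hebitish, magulet → maguletish) add -ish.
The other patterns: stems ending in -f add the prefix go-; stems ending in -a insert -ib- after the first vowel.
So kufkut → kufkutish.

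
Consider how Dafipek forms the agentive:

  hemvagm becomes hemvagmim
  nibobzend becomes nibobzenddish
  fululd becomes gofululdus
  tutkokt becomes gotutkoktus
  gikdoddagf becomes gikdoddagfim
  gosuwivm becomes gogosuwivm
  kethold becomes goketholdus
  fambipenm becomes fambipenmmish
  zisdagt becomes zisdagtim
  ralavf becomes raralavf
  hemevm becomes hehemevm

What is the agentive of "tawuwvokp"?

ralavf and gikdoddagf both end in -f yet inflect differently (raralavf, gikdoddagfim), so the final letter is not what conditions the rule; the second-to-last letter is.
"tawuwvokp" has second-to-last letter 'k'. The one such stem in the data (tutkokt → gotutkoktus) adds go- … -us around the stem, so the same rule applies.
The other patterns: stems whose second-to-last letter is 'v' repeat the first consonant+vowel as a prefix; stems whose second-to-last letter is 'g' add -im; stems whose second-to-last letter is 'n' double the final consonant and add -ish.
So tawuwvokp → gotawuwvokpus.

gotawuwvokpus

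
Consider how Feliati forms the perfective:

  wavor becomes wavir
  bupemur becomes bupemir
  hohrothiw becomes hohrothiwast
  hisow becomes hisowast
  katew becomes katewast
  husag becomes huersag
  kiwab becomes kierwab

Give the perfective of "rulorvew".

rulorvewast

wavor and hisow both have last vowel 'o' yet inflect differently (wavir, hisowast), so the last vowel is not what conditions the rule; the final letter is.
"rulorvew" ends in -w. The stems ending in -w (hohrothiw → hohrothiwast, hisow → hisowast, katew → katewast) add -ast.
So rulorvew → rulorvewast.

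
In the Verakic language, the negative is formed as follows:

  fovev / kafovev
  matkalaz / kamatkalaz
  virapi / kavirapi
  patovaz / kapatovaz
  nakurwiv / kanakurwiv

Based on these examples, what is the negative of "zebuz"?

kazebuz

Every pair shown (fovev → kafovev, matkalaz → kamatkalaz, virapi → kavirapi, …) follows the same rule: add the prefix ka-.
So zebuz → kazebuz.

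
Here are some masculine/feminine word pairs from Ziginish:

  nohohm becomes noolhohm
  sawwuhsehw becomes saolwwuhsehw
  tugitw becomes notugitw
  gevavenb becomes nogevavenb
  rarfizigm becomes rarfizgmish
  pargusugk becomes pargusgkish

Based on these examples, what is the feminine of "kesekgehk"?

keolsekgehk

sawwuhsehw and tugitw both end in -w yet inflect differently (saolwwuhsehw, notugitw), so the final letter is not what conditions the rule; the second-to-last letter is.
"kesekgehk" has second-to-last letter 'h'. The stems whose second-to-last letter is 'h' (nohohm → noolhohm, sawwuhsehw → saolwwuhsehw) insert -ol- after the first vowel.
So kesekgehk → keolsekgehk.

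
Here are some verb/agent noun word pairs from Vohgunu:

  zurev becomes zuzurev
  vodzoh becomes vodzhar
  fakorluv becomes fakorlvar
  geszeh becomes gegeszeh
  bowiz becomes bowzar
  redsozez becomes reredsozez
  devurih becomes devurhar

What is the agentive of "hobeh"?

"hobeh" has last vowel 'e'. The stems whose last vowel is 'e' (geszeh → gegeszeh, zurev → zuzurev, redsozez → reredsozez) repeat the first consonant+vowel as a prefix.
So hobeh → hohobeh.

hohobeh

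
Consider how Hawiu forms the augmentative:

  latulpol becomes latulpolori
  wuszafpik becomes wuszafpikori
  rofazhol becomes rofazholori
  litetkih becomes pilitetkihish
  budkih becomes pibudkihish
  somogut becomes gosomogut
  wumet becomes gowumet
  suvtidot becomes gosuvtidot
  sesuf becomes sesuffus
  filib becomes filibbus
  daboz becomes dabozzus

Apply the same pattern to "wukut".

wuszafpik and litetkih both have last vowel 'i' yet inflect differently (wuszafpikori, pilitetkihish), so the last vowel is not what conditions the rule; the final letter is.
"wukut" ends in -t. The stems ending in -t (somogut → gosomogut, wumet → gowumet, suvtidot → gosuvtidot) add the prefix go-.
The other patterns: stems ending in -k or -l add -ori; stems ending in -h add pi- … -ish around the stem; stems ending in -b, -f or -z double the final consonant and add -us.
So wukut → gowukut.

gowukut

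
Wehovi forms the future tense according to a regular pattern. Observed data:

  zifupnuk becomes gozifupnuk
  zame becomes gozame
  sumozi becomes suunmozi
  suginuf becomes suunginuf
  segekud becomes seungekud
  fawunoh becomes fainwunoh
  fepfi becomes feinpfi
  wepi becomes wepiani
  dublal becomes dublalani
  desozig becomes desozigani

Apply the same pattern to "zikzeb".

sumozi and fepfi both end in -i yet inflect differently (suunmozi, feinpfi), so the final letter is not what conditions the rule; the first letter is.
"zikzeb" begins with z-. The stems beginning with z- (zifupnuk → gozifupnuk, zame → gozame) add the prefix go-.
The other patterns: stems beginning with s- insert -un- after the first vowel; stems beginning with f- insert -in- after the first vowel; stems beginning with d- or w- add -ani.
So zikzeb → gozikzeb.

gozikzeb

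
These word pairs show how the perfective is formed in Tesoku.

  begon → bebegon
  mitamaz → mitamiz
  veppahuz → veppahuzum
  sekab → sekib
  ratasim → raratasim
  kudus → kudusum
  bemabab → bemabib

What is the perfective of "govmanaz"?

govmaniz

veppahuz and mitamaz both end in -z yet inflect differently (veppahuzum, mitamiz), so the final letter is not what conditions the rule; the last vowel is.
"govmanaz" has last vowel 'a'. The stems whose last vowel is 'a' (sekab → sekib, mitamaz → mitamiz, bemabab → bemabib) change the last vowel to 'i'.
The other patterns: stems whose last vowel is 'i' or 'o' repeat the first consonant+vowel as a prefix; stems whose last vowel is 'u' add -um.
So govmanaz → govmaniz.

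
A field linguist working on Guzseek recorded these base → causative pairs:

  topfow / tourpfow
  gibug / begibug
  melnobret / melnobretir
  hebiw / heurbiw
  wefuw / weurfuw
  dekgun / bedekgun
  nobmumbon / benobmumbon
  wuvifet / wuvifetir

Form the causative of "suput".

wefuw and dekgun both have last vowel 'u' yet inflect differently (weurfuw, bedekgun), so the last vowel is not what conditions the rule; the final letter is.
"suput" ends in -t. The stems ending in -t (wuvifet → wuvifetir, melnobret → melnobretir) add -ir.
The other patterns: stems ending in -w insert -ur- after the first vowel; stems ending in -g or -n add the prefix be-.
So suput → suputir.

suputir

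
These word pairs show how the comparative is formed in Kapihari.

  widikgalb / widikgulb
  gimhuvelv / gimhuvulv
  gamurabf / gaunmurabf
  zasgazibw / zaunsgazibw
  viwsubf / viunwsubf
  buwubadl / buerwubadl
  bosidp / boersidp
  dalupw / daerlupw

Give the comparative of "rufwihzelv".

rufwihzulv

zasgazibw and dalupw both end in -w yet inflect differently (zaunsgazibw, daerlupw), so the final letter is not what conditions the rule; the second-to-last letter is.
"rufwihzelv" has second-to-last letter 'l'. The stems whose second-to-last letter is 'l' (widikgalb → widikgulb, gimhuvelv → gimhuvulv) change the last vowel to 'u'.
The other patterns: stems whose second-to-last letter is 'b' insert -un- after the first vowel; stems whose second-to-last letter is 'd' or 'p' insert -er- after the first vowel.
So rufwihzelv → rufwihzulv.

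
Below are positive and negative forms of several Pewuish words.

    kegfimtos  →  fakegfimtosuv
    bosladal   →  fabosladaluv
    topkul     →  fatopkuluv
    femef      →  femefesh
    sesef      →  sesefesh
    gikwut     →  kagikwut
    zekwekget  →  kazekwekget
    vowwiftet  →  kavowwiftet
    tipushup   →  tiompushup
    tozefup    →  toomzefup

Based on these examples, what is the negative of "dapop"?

"dapop" ends in -p. The stems ending in -p (tipushup → tiompushup, tozefup → toomzefup) insert -om- after the first vowel.
The other patterns: stems ending in -l or -s add fa- … -uv around the stem; stems ending in -f add -esh; stems ending in -t add the prefix ka-.
So dapop → daompop.

daompop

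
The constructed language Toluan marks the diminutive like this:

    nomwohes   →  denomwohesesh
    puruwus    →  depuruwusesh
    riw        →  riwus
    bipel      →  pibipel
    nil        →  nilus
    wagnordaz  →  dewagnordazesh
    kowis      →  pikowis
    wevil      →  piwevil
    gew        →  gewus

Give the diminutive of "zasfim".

nil and wevil both end in -l yet inflect differently (nilus, piwevil), so the final letter is not what conditions the rule; the number of vowels is.
"zasfim" has 2 vowels. The stems with 2 vowels (kowis → pikowis, wevil → piwevil, bipel → pibipel) add the prefix pi-.
The other patterns: stems with 1 vowel add -us; stems with 3 vowels add de- … -esh around the stem.
So zasfim → pizasfim.

pizasfim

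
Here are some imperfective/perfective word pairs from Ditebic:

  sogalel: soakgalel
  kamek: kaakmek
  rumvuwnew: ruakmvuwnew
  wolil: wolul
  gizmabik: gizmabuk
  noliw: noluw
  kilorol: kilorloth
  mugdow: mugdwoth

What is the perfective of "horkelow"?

sogalel and wolil both end in -l yet inflect differently (soakgalel, wolul), so the final letter is not what conditions the rule; the last vowel is.
"horkelow" has last vowel 'o'. The stems whose last vowel is 'o' (kilorol → kilorloth, mugdow → mugdwoth) delete the last vowel and add -oth.
So horkelow → horkelwoth.

horkelwoth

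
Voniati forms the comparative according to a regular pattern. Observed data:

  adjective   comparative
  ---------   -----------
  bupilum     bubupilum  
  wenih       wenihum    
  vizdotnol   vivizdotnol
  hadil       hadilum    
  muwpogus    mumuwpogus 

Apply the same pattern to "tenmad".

tenmadum

"tenmad" has 2 vowels. The stems with 2 vowels (hadil → hadilum, wenih → wenihum) add -um.
The other pattern: stems with 3 vowels repeat the first consonant+vowel as a prefix.
So tenmad → tenmadum.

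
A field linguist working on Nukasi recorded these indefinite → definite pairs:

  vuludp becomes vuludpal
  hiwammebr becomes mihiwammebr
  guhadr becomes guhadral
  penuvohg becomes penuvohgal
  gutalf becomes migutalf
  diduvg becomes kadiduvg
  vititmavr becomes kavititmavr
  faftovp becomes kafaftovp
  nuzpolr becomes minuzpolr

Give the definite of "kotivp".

"kotivp" has second-to-last letter 'v'. The stems whose second-to-last letter is 'v' (vititmavr → kavititmavr, diduvg → kadiduvg, faftovp → kafaftovp) add the prefix ka-.
So kotivp → kakotivp.

kakotivp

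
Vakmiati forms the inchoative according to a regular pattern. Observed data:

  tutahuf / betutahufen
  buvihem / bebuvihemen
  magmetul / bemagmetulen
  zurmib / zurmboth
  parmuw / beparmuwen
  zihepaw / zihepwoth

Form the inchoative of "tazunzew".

parmuw and zihepaw both end in -w yet inflect differently (beparmuwen, zihepwoth), so the final letter is not what conditions the rule; the last vowel is.
"tazunzew" has last vowel 'e'. The one such stem in the data (buvihem → bebuvihemen) adds be- … -en around the stem, so the same rule applies.
The other pattern: stems whose last vowel is 'a' or 'i' delete the last vowel and add -oth.
So tazunzew → betazunzewen.

betazunzewen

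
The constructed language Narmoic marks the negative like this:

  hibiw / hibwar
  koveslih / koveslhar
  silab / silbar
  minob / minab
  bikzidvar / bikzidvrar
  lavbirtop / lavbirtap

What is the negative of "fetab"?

silab and minob both end in -b yet inflect differently (silbar, minab), so the final letter is not what conditions the rule; the last vowel is.
"fetab" has last vowel 'a'. The stems whose last vowel is 'a' (silab → silbar, bikzidvar → bikzidvrar) delete the last vowel and add -ar.
The other pattern: stems whose last vowel is 'o' change the last vowel to 'a'.
So fetab → fetbar.

fetbar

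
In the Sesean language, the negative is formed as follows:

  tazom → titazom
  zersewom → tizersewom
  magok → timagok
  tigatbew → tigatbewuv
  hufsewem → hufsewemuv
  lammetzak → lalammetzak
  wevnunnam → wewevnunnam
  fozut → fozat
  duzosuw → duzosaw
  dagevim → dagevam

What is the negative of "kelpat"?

kekelpat

"kelpat" has last vowel 'a'. The stems whose last vowel is 'a' (lammetzak → lalammetzak, wevnunnam → wewevnunnam) repeat the first consonant+vowel as a prefix.
So kelpat → kekelpat.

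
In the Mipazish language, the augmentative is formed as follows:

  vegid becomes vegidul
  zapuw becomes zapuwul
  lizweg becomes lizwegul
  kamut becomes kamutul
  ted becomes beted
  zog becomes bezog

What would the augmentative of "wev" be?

bewev

"wev" has 1 vowel. The stems with 1 vowel (ted → beted, zog → bezog) add the prefix be-.
The other pattern: stems with 2 vowels add -ul.
So wev → bewev.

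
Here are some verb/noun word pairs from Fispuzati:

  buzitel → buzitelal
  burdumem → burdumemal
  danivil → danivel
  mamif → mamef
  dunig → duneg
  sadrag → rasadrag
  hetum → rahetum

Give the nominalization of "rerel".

rerelal

buzitel and danivil both end in -l yet inflect differently (buzitelal, danivel), so the final letter is not what conditions the rule; the last vowel is.
"rerel" has last vowel 'e'. The stems whose last vowel is 'e' (buzitel → buzitelal, burdumem → burdumemal) add -al.
So rerel → rerelal.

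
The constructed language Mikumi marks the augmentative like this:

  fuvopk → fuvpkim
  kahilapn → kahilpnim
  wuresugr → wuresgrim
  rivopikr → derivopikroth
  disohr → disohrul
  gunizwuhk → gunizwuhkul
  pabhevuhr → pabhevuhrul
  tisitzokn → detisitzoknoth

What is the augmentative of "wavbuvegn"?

wavbuvgnim

rivopikr and pabhevuhr both end in -r yet inflect differently (derivopikroth, pabhevuhrul), so the final letter is not what conditions the rule; the second-to-last letter is.
"wavbuvegn" has second-to-last letter 'g'. The one such stem in the data (wuresugr → wuresgrim) deletes the last vowel and adds -im (as do fuvopk, kahilapn), so the same rule applies.
The other patterns: stems whose second-to-last letter is 'k' add de- … -oth around the stem; stems whose second-to-last letter is 'h' add -ul.
So wavbuvegn → wavbuvgnim.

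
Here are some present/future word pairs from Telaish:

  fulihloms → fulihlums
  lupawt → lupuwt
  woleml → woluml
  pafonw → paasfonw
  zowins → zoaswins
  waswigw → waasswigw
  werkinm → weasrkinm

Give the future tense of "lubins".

luasbins

fulihloms and zowins both end in -s yet inflect differently (fulihlums, zoaswins), so the final letter is not what conditions the rule; the second-to-last letter is.
"lubins" has second-to-last letter 'n'. The stems whose second-to-last letter is 'n' (pafonw → paasfonw, zowins → zoaswins, werkinm → weasrkinm) insert -as- after the first vowel.
The other pattern: stems whose second-to-last letter is 'm' or 'w' change the last vowel to 'u'.
So lubins → luasbins.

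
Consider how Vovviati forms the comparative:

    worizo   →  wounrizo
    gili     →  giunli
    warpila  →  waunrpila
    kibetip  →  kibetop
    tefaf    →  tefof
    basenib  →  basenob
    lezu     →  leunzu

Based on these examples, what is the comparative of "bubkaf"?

bubkof

gili and kibetip both have last vowel 'i' yet inflect differently (giunli, kibetop), so the last vowel is not what conditions the rule; whether the stem ends in a vowel or a consonant is.
"bubkaf" ends in a consonant. The stems ending in a consonant (kibetip → kibetop, basenib → basenob, tefaf → tefof) change the last vowel to 'o'.
The other pattern: stems ending in a vowel insert -un- after the first vowel.
So bubkaf → bubkof.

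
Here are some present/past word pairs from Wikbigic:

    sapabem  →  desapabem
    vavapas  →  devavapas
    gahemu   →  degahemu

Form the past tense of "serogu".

deserogu

Every pair shown (sapabem → desapabem, vavapas → devavapas, gahemu → degahemu) follows the same rule: add the prefix de-.
So serogu → deserogu.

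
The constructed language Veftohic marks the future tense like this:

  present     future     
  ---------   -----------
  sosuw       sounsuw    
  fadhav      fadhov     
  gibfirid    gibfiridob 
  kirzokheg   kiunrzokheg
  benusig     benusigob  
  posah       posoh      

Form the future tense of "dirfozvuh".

benusig and kirzokheg both end in -g yet inflect differently (benusigob, kiunrzokheg), so the final letter is not what conditions the rule; the last vowel is.
"dirfozvuh" has last vowel 'u'. The one such stem in the data (sosuw → sounsuw) inserts -un- after the first vowel (as does kirzokheg), so the same rule applies.
The other patterns: stems whose last vowel is 'a' change the last vowel to 'o'; stems whose last vowel is 'i' add -ob.
So dirfozvuh → diunrfozvuh.

diunrfozvuh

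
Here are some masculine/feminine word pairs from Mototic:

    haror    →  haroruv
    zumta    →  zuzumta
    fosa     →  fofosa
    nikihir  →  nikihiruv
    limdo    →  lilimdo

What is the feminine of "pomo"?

limdo and haror both have last vowel 'o' yet inflect differently (lilimdo, haroruv), so the last vowel is not what conditions the rule; whether the stem ends in a vowel or a consonant is.
"pomo" ends in a vowel. The stems ending in a vowel (fosa → fofosa, zumta → zuzumta, limdo → lilimdo) repeat the first consonant+vowel as a prefix.
So pomo → popomo.

popomo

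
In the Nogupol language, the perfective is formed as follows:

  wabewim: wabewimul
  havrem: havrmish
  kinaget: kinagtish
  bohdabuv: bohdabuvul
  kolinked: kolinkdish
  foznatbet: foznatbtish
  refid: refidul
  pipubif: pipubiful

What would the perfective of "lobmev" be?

havrem and wabewim both end in -m yet inflect differently (havrmish, wabewimul), so the final letter is not what conditions the rule; the last vowel is.
"lobmev" has last vowel 'e'. The stems whose last vowel is 'e' (foznatbet → foznatbtish, havrem → havrmish, kolinked → kolinkdish) delete the last vowel and add -ish.
The other pattern: stems whose last vowel is 'i' or 'u' add -ul.
So lobmev → lobmvish.

lobmvish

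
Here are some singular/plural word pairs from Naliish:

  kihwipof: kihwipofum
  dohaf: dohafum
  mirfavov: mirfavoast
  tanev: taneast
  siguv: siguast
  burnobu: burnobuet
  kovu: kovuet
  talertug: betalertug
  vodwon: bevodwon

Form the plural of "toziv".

kihwipof and mirfavov both have last vowel 'o' yet inflect differently (kihwipofum, mirfavoast), so the last vowel is not what conditions the rule; the final letter is.
"toziv" ends in -v. The stems ending in -v (mirfavov → mirfavoast, tanev → taneast, siguv → siguast) drop the final letter and add -ast.
The other patterns: stems ending in -f add -um; stems ending in -u add -et; stems ending in -g or -n add the prefix be-.
So toziv → toziast.

toziast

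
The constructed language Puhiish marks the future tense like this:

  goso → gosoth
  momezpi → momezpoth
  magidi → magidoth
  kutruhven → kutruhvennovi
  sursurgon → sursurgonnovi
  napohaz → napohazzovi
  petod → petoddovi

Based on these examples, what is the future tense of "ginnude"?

goso and sursurgon both have last vowel 'o' yet inflect differently (gosoth, sursurgonnovi), so the last vowel is not what conditions the rule; whether the stem ends in a vowel or a consonant is.
"ginnude" ends in a vowel. The stems ending in a vowel (goso → gosoth, momezpi → momezpoth, magidi → magidoth) drop the final letter and add -oth.
So ginnude → ginnudoth.

ginnudoth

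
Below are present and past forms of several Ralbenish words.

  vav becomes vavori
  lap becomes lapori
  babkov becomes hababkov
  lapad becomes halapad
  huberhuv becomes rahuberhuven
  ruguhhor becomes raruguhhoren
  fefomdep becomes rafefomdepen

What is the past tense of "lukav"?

halukav

"lukav" has 2 vowels. The stems with 2 vowels (babkov → hababkov, lapad → halapad) add the prefix ha-.
So lukav → halukav.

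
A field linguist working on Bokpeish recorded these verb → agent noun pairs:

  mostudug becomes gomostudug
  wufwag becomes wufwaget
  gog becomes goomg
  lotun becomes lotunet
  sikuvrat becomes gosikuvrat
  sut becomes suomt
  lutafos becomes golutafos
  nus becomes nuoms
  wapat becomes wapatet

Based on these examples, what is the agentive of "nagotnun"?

"nagotnun" has 3 vowels. The stems with 3 vowels (sikuvrat → gosikuvrat, mostudug → gomostudug, lutafos → golutafos) add the prefix go-.
So nagotnun → gonagotnun.

gonagotnun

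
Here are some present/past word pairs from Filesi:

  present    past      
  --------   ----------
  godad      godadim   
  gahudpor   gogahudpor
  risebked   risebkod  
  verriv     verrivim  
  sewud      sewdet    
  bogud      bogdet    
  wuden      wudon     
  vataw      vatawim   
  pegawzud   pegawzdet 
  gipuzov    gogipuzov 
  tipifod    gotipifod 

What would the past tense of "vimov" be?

sewud and godad both end in -d yet inflect differently (sewdet, godadim), so the final letter is not what conditions the rule; the last vowel is.
"vimov" has last vowel 'o'. The stems whose last vowel is 'o' (tipifod → gotipifod, gahudpor → gogahudpor, gipuzov → gogipuzov) add the prefix go-.
The other patterns: stems whose last vowel is 'u' delete the last vowel and add -et; stems whose last vowel is 'a' or 'i' add -im; stems whose last vowel is 'e' change the last vowel to 'o'.
So vimov → govimov.

govimov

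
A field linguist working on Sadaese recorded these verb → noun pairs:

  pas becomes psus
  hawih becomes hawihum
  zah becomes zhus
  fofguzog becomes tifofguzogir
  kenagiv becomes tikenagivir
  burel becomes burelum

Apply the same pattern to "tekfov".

zah and hawih both end in -h yet inflect differently (zhus, hawihum), so the final letter is not what conditions the rule; the number of vowels is.
"tekfov" has 2 vowels. The stems with 2 vowels (hawih → hawihum, burel → burelum) add -um.
The other patterns: stems with 1 vowel delete the last vowel and add -us; stems with 3 vowels add ti- … -ir around the stem.
So tekfov → tekfovum.

tekfovum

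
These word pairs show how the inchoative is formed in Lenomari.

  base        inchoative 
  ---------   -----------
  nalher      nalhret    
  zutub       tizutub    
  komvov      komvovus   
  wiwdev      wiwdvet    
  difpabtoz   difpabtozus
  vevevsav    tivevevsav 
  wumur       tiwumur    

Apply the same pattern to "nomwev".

nomwvet

"nomwev" has last vowel 'e'. The stems whose last vowel is 'e' (nalher → nalhret, wiwdev → wiwdvet) delete the last vowel and add -et.
So nomwev → nomwvet.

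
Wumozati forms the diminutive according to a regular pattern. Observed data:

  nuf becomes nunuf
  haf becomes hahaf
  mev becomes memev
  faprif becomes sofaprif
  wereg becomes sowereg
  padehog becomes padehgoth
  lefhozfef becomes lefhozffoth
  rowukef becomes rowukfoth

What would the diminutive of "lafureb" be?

nuf and faprif both end in -f yet inflect differently (nunuf, sofaprif), so the final letter is not what conditions the rule; the number of vowels is.
"lafureb" has 3 vowels. The stems with 3 vowels (padehog → padehgoth, lefhozfef → lefhozffoth, rowukef → rowukfoth) delete the last vowel and add -oth.
The other patterns: stems with 1 vowel repeat the first consonant+vowel as a prefix; stems with 2 vowels add the prefix so-.
So lafureb → lafurboth.

lafurboth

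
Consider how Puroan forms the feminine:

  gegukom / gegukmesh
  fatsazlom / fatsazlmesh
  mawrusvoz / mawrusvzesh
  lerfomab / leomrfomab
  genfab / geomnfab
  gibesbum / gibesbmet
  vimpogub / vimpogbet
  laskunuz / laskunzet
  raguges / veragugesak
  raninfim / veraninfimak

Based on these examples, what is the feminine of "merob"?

gegukom and gibesbum both end in -m yet inflect differently (gegukmesh, gibesbmet), so the final letter is not what conditions the rule; the last vowel is.
"merob" has last vowel 'o'. The stems whose last vowel is 'o' (gegukom → gegukmesh, fatsazlom → fatsazlmesh, mawrusvoz → mawrusvzesh) delete the last vowel and add -esh.
So merob → merbesh.

merbesh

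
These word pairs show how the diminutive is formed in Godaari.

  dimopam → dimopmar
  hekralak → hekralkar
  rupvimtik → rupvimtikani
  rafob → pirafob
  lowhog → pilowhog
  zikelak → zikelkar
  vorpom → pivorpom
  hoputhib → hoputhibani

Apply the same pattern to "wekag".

rafob and hoputhib both end in -b yet inflect differently (pirafob, hoputhibani), so the final letter is not what conditions the rule; the last vowel is.
"wekag" has last vowel 'a'. The stems whose last vowel is 'a' (dimopam → dimopmar, zikelak → zikelkar, hekralak → hekralkar) delete the last vowel and add -ar.
So wekag → wekgar.

wekgar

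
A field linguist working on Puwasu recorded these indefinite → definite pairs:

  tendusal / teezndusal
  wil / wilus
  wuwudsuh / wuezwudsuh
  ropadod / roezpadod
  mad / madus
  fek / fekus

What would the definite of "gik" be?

wil and tendusal both end in -l yet inflect differently (wilus, teezndusal), so the final letter is not what conditions the rule; the number of vowels is.
"gik" has 1 vowel. The stems with 1 vowel (fek → fekus, wil → wilus, mad → madus) add -us.
The other pattern: stems with 3 vowels insert -ez- after the first vowel.
So gik → gikus.

gikus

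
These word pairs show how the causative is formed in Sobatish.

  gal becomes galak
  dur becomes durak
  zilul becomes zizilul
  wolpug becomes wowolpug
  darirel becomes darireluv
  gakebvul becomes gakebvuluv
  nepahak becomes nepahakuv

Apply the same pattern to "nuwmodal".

gal and zilul both end in -l yet inflect differently (galak, zizilul), so the final letter is not what conditions the rule; the number of vowels is.
"nuwmodal" has 3 vowels. The stems with 3 vowels (darirel → darireluv, gakebvul → gakebvuluv, nepahak → nepahakuv) add -uv.
So nuwmodal → nuwmodaluv.

nuwmodaluv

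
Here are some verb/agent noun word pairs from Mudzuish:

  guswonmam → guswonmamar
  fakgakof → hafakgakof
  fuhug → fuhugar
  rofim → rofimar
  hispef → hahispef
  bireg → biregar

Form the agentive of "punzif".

hapunzif

"punzif" ends in -f. The stems ending in -f (fakgakof → hafakgakof, hispef → hahispef) add the prefix ha-.
The other pattern: stems ending in -g or -m add -ar.
So punzif → hapunzif.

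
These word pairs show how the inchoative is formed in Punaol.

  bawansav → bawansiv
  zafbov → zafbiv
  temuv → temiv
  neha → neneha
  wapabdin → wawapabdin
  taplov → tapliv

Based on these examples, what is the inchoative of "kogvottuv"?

kogvottiv

bawansav and neha both have last vowel 'a' yet inflect differently (bawansiv, neneha), so the last vowel is not what conditions the rule; the final letter is.
"kogvottuv" ends in -v. The stems ending in -v (taplov → tapliv, temuv → temiv, bawansav → bawansiv) change the last vowel to 'i'.
The other pattern: stems ending in -a or -n repeat the first consonant+vowel as a prefix.
So kogvottuv → kogvottiv.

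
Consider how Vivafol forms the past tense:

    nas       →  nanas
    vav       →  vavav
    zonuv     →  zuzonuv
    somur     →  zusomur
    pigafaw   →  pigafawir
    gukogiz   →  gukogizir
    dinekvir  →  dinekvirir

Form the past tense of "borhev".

zuborhev

vav and zonuv both end in -v yet inflect differently (vavav, zuzonuv), so the final letter is not what conditions the rule; the number of vowels is.
"borhev" has 2 vowels. The stems with 2 vowels (zonuv → zuzonuv, somur → zusomur) add the prefix zu-.
The other patterns: stems with 1 vowel repeat the first consonant+vowel as a prefix; stems with 3 vowels add -ir.
So borhev → zuborhev.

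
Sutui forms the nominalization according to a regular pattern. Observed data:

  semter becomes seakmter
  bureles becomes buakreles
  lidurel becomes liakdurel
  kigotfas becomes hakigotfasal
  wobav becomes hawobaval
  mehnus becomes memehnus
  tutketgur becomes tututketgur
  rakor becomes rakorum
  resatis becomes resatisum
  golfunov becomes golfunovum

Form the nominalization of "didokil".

didokilum

bureles and kigotfas both end in -s yet inflect differently (buakreles, hakigotfasal), so the final letter is not what conditions the rule; the last vowel is.
"didokil" has last vowel 'i'. The one such stem in the data (resatis → resatisum) adds -um, so the same rule applies.
The other patterns: stems whose last vowel is 'e' insert -ak- after the first vowel; stems whose last vowel is 'a' add ha- … -al around the stem; stems whose last vowel is 'u' repeat the first consonant+vowel as a prefix.
So didokil → didokilum.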